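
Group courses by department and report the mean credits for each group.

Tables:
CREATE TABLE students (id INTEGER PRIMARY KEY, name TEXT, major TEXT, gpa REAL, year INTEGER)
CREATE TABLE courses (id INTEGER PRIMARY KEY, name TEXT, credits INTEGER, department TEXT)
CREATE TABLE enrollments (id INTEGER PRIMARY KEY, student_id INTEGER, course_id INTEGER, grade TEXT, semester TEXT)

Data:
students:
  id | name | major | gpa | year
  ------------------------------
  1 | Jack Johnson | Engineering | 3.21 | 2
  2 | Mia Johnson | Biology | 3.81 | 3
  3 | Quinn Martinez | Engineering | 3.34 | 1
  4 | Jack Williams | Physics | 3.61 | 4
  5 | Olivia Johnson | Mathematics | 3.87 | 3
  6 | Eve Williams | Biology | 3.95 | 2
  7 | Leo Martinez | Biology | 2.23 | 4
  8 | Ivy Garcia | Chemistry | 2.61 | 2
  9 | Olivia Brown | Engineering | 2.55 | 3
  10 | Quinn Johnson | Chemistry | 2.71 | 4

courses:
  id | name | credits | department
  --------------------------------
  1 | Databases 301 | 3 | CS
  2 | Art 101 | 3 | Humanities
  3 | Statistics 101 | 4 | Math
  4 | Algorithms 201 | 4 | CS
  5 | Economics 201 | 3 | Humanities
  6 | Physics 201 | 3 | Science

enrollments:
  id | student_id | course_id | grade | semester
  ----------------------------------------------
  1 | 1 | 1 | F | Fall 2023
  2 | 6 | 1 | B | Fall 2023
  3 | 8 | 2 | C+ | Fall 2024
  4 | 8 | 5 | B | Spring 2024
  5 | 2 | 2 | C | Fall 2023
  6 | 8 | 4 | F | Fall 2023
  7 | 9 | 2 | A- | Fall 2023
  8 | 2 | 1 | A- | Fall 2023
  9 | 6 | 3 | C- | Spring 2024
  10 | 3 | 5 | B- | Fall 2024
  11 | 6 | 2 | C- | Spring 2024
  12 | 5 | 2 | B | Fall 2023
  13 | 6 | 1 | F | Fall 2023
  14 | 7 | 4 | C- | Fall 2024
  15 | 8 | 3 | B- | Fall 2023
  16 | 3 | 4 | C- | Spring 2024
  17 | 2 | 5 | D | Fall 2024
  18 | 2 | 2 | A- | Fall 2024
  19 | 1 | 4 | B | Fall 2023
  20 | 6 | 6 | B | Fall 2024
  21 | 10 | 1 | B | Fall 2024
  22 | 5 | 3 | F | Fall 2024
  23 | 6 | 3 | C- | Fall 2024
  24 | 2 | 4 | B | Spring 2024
SELECT department, AVG(credits) AS avg_credits FROM courses GROUP BY department

Execution result:
department | avg_credits
CS | 3.50
Humanities | 3.00
Math | 4.00
Science | 3.00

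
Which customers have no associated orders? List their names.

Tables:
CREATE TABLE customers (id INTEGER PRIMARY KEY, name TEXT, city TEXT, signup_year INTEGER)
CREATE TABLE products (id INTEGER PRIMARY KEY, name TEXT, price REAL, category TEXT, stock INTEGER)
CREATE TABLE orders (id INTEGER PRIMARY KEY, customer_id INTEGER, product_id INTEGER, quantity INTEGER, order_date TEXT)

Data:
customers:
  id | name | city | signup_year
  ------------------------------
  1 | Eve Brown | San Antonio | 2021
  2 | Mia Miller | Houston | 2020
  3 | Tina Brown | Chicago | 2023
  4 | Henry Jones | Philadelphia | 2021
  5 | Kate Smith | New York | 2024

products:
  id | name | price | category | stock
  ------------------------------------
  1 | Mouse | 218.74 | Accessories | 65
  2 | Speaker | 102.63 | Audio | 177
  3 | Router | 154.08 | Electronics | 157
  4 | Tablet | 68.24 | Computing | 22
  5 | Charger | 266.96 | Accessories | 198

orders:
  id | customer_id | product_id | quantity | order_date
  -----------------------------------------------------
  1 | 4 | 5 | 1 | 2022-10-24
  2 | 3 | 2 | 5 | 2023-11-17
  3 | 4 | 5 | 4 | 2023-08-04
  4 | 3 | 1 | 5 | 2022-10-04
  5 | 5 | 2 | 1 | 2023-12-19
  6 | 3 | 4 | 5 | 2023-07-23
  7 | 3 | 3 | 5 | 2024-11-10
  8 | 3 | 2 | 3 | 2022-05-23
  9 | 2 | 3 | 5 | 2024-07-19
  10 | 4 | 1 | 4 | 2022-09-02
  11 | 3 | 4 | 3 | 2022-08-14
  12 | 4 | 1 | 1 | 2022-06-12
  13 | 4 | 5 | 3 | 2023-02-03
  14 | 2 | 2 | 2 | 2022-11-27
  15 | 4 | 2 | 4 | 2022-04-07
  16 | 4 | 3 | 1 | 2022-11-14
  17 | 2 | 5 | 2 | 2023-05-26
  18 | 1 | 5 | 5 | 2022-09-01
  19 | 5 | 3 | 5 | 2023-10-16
SELECT p.name FROM customers p LEFT JOIN orders c ON c.customer_id = p.id WHERE c.id IS NULL

Execution result:
(no rows)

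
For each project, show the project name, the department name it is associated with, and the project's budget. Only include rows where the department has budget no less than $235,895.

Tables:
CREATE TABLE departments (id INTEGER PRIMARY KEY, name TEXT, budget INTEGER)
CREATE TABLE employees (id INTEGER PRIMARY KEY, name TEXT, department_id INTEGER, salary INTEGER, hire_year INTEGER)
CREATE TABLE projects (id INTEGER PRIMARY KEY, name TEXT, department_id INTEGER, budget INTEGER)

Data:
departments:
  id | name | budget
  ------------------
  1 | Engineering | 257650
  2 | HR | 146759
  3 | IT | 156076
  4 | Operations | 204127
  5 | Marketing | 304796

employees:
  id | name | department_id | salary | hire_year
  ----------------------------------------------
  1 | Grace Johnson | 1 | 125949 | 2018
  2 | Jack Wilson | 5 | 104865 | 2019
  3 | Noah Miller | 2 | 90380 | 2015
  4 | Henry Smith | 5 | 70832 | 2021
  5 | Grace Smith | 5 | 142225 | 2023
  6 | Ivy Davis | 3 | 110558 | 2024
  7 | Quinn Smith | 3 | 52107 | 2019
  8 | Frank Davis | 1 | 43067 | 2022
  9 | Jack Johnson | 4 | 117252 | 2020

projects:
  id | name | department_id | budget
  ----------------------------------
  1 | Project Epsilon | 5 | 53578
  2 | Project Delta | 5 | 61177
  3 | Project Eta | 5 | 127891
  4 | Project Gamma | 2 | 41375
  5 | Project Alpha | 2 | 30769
SELECT c.name, p.name AS department, c.budget FROM projects c JOIN departments p ON c.department_id = p.id WHERE p.budget >= 235895

Execution result:
name | department | budget
Project Epsilon | Marketing | 53578
Project Delta | Marketing | 61177
Project Eta | Marketing | 127891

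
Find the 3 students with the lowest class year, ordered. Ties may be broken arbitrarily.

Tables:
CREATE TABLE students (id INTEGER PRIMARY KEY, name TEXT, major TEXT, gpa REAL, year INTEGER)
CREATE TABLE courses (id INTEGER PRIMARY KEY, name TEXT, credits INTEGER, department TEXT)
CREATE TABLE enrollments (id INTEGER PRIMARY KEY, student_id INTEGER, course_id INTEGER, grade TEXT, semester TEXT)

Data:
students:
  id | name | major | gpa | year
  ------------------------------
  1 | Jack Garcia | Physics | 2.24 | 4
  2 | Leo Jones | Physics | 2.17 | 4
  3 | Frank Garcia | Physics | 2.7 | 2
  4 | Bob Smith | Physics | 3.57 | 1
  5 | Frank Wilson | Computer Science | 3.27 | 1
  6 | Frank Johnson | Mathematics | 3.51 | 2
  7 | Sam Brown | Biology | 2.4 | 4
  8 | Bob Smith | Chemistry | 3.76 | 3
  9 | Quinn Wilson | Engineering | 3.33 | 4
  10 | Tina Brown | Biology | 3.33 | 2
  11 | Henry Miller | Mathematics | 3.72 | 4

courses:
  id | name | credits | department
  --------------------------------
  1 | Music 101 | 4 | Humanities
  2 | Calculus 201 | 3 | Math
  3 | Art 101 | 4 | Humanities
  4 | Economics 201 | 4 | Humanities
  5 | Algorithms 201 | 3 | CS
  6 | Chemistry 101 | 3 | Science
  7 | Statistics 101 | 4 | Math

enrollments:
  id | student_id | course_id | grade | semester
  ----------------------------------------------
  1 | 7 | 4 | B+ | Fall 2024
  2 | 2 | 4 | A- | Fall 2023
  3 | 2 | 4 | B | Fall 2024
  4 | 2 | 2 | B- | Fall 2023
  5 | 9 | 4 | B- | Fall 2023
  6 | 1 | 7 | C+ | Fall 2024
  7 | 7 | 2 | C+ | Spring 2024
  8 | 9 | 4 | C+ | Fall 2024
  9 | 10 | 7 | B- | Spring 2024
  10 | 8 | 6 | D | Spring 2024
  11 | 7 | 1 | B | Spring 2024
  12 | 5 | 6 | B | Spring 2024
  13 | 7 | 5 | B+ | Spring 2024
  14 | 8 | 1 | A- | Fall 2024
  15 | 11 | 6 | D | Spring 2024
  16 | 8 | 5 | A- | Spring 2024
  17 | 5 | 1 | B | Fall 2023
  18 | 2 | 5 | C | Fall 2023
SELECT name, year FROM students ORDER BY year ASC LIMIT 3

Execution result:
name | year
Bob Smith | 1
Frank Wilson | 1
Frank Garcia | 2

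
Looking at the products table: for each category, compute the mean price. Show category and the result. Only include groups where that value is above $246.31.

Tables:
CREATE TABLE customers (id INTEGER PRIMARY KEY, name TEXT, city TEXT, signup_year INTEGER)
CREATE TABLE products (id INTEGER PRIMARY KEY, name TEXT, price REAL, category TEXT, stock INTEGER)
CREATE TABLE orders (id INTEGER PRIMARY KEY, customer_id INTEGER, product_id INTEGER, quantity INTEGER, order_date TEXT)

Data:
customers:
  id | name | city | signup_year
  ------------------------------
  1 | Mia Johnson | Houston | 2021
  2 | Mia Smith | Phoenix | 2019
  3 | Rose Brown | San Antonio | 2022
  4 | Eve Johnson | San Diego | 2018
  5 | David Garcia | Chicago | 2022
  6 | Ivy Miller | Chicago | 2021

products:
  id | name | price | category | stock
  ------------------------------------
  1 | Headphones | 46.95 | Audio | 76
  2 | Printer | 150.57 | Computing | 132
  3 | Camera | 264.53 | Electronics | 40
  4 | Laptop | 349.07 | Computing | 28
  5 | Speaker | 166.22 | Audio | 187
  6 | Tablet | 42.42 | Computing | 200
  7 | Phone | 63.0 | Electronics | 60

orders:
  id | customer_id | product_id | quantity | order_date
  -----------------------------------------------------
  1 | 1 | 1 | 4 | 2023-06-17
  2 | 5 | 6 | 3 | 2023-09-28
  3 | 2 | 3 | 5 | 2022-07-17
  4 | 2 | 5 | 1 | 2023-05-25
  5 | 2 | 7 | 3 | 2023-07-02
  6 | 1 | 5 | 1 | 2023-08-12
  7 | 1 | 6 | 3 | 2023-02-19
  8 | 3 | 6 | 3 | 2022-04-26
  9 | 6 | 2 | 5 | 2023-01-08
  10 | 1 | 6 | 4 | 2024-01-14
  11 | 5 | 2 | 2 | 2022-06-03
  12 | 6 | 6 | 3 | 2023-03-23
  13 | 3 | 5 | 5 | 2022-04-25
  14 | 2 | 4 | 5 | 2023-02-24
SELECT category, AVG(price) AS avg_price FROM products GROUP BY category HAVING AVG(price) > 246.31

Execution result:
(no rows)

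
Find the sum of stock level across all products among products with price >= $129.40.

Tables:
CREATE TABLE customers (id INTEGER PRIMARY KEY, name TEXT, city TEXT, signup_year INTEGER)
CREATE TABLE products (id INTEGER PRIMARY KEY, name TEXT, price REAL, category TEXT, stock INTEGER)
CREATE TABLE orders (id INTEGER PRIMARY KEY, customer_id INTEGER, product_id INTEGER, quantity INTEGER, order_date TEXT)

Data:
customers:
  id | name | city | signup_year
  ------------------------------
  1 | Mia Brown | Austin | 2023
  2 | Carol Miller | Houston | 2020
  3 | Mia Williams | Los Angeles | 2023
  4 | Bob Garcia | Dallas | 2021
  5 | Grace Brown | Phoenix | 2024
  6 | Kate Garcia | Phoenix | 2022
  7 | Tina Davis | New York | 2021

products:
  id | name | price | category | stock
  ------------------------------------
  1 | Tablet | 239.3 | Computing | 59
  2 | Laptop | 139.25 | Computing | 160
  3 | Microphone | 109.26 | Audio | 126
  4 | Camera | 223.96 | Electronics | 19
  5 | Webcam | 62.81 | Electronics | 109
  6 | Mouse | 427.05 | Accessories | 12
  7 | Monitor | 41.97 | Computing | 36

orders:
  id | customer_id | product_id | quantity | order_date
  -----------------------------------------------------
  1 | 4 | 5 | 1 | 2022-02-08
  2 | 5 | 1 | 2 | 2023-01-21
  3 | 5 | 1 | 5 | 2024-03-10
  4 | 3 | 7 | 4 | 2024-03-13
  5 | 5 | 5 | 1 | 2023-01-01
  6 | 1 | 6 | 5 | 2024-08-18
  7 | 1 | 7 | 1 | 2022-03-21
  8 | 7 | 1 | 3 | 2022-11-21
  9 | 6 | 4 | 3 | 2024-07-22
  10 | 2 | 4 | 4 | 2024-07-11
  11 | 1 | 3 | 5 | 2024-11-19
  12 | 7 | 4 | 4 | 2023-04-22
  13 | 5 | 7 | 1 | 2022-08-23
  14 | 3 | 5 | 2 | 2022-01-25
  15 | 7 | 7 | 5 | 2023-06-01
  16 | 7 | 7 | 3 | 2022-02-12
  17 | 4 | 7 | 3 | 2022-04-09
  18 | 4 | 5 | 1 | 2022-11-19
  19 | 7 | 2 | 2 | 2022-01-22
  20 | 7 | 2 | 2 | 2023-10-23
SELECT SUM(stock) FROM products WHERE price >= 129.4

Execution result:
250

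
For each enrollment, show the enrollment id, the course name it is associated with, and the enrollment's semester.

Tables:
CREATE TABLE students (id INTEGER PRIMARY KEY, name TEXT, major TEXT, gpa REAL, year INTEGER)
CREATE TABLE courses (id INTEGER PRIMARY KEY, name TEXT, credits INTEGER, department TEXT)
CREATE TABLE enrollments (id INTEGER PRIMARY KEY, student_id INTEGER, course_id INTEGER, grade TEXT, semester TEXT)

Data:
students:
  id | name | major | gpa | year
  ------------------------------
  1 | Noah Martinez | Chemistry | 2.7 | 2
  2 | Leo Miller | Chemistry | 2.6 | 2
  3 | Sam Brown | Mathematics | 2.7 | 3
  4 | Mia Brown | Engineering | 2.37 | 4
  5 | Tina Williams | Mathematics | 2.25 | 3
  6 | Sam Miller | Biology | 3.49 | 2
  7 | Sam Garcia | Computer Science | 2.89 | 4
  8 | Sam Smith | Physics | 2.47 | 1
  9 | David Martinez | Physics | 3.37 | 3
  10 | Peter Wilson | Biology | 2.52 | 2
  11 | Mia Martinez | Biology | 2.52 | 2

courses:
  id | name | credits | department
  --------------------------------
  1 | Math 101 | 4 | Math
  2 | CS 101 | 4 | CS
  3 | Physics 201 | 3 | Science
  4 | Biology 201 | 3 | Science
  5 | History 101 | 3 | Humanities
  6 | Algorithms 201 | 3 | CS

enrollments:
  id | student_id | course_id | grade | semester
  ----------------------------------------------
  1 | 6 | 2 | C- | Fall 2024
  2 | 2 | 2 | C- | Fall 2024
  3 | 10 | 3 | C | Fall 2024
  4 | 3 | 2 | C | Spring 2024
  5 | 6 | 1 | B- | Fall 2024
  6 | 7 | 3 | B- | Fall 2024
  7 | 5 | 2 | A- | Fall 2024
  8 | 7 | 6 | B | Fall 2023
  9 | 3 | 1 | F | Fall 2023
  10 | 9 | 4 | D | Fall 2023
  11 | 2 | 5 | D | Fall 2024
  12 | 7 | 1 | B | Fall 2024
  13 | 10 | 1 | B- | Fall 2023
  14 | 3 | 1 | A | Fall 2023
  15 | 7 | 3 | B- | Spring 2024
SELECT c.id, p.name AS course, c.semester FROM enrollments c JOIN courses p ON c.course_id = p.id

Execution result:
id | course | semester
1 | CS 101 | Fall 2024
2 | CS 101 | Fall 2024
3 | Physics 201 | Fall 2024
4 | CS 101 | Spring 2024
5 | Math 101 | Fall 2024
6 | Physics 201 | Fall 2024
7 | CS 101 | Fall 2024
8 | Algorithms 201 | Fall 2023
9 | Math 101 | Fall 2023
10 | Biology 201 | Fall 2023
11 | History 101 | Fall 2024
12 | Math 101 | Fall 2024
13 | Math 101 | Fall 2023
14 | Math 101 | Fall 2023
15 | Physics 201 | Spring 2024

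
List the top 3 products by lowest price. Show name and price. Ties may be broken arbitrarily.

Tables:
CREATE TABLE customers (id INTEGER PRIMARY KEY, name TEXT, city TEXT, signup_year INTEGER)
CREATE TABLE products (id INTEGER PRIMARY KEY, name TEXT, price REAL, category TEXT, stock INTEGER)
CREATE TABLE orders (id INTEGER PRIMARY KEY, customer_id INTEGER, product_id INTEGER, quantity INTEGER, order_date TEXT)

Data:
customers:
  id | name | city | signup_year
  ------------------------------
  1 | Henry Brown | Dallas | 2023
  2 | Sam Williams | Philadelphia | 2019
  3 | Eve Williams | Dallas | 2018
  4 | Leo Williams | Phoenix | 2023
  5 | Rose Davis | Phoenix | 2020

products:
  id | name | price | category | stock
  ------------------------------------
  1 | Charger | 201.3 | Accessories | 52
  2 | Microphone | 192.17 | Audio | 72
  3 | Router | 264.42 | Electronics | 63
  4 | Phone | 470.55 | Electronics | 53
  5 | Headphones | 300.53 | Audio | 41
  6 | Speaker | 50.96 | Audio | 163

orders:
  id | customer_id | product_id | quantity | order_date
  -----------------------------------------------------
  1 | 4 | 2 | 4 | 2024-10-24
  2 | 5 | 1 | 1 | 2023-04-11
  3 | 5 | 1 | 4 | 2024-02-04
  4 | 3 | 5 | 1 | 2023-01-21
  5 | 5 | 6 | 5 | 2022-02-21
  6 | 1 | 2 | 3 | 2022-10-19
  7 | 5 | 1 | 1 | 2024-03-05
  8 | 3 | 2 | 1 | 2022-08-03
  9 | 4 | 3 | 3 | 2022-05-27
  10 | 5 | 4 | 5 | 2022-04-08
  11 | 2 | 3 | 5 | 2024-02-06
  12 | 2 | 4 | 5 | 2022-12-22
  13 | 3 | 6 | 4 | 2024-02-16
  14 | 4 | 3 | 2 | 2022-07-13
SELECT name, price FROM products ORDER BY price ASC LIMIT 3

Execution result:
name | price
Speaker | 50.96
Microphone | 192.17
Charger | 201.30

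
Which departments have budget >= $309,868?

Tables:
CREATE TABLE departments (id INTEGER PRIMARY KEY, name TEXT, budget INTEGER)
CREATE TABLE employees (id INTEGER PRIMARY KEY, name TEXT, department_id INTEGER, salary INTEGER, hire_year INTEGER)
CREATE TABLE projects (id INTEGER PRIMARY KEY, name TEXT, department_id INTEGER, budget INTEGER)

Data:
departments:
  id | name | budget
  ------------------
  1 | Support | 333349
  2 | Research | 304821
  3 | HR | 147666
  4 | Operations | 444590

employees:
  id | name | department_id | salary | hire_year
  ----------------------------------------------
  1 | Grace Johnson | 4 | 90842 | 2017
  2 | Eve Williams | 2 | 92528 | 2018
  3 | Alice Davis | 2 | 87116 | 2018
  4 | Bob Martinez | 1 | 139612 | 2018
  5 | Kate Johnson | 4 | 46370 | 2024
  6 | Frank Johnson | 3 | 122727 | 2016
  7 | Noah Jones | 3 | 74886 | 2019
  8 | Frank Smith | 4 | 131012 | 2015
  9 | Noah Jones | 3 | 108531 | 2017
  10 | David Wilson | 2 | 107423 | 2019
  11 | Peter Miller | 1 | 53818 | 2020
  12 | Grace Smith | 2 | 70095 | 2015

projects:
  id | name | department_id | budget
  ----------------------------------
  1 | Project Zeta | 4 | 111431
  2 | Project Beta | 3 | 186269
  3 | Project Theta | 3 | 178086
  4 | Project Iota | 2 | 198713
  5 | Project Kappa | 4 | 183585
SELECT name, budget FROM departments WHERE budget >= 309868

Execution result:
name | budget
Support | 333349
Operations | 444590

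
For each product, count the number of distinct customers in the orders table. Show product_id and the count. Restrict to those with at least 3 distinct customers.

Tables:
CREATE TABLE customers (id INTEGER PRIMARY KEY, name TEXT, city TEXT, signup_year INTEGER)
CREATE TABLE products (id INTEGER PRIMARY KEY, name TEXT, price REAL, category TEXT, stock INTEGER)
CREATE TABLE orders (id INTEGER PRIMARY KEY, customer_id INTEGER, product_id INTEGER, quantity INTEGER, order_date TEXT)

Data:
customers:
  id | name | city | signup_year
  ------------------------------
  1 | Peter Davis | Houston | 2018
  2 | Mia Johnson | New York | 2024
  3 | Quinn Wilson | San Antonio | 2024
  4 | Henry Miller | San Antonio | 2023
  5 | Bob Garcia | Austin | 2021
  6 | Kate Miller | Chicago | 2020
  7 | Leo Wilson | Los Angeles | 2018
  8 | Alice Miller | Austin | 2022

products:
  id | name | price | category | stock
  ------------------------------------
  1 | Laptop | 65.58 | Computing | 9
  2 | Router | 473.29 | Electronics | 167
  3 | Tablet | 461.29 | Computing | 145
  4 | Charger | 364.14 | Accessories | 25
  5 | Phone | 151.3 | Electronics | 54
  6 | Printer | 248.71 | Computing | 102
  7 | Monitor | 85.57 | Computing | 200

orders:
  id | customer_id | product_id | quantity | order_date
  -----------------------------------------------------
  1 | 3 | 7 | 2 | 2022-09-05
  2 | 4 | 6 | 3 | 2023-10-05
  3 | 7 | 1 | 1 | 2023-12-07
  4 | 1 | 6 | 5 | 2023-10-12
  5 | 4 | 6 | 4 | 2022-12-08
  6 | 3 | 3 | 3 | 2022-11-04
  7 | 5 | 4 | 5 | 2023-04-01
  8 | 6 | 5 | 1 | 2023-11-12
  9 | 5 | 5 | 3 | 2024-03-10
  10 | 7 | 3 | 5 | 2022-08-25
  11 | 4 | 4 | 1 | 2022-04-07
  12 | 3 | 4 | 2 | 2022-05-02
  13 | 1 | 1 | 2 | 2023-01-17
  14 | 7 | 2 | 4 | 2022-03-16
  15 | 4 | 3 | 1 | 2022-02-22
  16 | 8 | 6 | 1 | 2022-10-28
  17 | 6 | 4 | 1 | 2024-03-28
SELECT product_id, COUNT(DISTINCT customer_id) AS distinct_customer_count FROM orders GROUP BY product_id HAVING COUNT(DISTINCT customer_id) >= 3

Execution result:
product_id | distinct_customer_count
3 | 3
4 | 4
6 | 3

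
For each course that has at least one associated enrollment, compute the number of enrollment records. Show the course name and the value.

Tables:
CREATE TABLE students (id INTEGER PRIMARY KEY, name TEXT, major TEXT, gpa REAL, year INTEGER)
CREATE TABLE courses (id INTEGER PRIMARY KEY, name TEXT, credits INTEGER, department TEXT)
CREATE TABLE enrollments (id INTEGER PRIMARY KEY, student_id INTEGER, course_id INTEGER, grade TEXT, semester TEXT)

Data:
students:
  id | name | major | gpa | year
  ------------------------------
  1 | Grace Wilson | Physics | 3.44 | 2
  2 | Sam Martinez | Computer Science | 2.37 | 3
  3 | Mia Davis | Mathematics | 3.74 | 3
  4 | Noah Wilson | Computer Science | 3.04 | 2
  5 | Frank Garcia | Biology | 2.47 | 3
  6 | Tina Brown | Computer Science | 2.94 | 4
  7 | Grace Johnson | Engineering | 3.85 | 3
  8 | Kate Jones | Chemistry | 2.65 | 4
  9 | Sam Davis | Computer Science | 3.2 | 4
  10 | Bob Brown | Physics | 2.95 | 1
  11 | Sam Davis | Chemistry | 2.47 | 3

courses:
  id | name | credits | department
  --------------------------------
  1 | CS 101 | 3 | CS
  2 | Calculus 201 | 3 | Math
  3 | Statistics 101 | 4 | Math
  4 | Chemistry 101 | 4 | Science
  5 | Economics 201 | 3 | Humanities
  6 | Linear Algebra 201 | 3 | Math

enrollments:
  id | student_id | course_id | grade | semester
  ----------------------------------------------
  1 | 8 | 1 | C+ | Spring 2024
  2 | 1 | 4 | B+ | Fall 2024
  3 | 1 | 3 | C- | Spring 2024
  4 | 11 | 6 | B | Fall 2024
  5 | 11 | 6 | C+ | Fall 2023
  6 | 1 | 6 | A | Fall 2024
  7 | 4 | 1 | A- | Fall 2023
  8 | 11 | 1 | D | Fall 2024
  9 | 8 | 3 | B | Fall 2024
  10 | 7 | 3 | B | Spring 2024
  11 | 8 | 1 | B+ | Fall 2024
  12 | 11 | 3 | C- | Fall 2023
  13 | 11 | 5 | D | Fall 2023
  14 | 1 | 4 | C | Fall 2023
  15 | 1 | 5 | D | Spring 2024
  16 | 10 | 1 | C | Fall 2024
SELECT p.name, COUNT(*) AS n FROM enrollments c JOIN courses p ON c.course_id = p.id GROUP BY p.id, p.name

Execution result:
name | n
CS 101 | 5
Statistics 101 | 4
Chemistry 101 | 2
Economics 201 | 2
Linear Algebra 201 | 3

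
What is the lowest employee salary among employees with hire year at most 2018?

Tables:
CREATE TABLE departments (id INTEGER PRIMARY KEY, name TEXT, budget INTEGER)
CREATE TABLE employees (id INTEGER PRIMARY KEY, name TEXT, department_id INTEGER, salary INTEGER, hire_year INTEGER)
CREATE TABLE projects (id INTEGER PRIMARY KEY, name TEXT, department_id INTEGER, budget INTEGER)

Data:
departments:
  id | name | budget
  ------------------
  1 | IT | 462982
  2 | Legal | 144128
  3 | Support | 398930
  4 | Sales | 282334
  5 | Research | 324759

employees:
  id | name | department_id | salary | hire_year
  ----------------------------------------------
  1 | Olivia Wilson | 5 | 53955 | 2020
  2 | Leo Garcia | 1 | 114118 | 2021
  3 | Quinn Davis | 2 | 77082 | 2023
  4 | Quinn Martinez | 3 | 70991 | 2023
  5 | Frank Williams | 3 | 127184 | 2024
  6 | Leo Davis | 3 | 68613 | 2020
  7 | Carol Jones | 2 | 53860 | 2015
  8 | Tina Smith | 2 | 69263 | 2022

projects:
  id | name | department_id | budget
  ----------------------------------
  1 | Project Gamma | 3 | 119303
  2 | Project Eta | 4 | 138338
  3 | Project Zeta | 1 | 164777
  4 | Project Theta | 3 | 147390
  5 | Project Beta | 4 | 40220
SELECT MIN(salary) FROM employees WHERE hire_year <= 2018

Execution result:
53860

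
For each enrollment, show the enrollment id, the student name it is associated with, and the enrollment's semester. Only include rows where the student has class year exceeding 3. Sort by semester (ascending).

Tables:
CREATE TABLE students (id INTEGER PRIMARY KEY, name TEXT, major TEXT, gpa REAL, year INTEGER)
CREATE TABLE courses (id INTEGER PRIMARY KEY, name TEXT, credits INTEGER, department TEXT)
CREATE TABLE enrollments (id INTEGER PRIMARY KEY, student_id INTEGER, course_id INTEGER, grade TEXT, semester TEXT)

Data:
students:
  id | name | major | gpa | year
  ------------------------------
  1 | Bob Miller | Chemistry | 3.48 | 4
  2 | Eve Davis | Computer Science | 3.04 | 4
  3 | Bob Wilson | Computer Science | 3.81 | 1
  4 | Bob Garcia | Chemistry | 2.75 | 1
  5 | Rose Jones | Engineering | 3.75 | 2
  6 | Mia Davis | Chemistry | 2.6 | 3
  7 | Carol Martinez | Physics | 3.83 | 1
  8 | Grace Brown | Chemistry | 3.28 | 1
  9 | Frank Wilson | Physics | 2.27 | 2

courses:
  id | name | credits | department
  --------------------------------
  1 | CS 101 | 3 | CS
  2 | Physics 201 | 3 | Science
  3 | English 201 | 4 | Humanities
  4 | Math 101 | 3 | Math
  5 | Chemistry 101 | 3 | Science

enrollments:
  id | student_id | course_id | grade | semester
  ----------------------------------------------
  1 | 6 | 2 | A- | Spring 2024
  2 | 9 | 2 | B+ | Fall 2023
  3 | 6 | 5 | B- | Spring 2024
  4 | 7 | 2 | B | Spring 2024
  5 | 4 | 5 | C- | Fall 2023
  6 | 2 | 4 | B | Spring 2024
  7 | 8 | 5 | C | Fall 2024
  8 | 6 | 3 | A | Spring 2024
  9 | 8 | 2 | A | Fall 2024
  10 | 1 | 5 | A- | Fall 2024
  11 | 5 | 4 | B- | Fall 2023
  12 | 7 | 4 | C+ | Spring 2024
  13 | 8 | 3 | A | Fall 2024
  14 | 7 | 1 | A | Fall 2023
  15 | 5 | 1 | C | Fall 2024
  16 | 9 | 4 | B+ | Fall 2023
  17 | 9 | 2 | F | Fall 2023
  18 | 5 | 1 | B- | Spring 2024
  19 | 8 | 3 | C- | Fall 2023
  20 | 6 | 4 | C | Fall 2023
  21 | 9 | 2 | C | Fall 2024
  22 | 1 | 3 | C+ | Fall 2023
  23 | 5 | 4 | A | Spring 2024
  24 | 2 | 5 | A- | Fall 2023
SELECT c.id, p.name AS student, c.semester FROM enrollments c JOIN students p ON c.student_id = p.id WHERE p.year > 3 ORDER BY c.semester ASC

Execution result:
id | student | semester
22 | Bob Miller | Fall 2023
24 | Eve Davis | Fall 2023
10 | Bob Miller | Fall 2024
6 | Eve Davis | Spring 2024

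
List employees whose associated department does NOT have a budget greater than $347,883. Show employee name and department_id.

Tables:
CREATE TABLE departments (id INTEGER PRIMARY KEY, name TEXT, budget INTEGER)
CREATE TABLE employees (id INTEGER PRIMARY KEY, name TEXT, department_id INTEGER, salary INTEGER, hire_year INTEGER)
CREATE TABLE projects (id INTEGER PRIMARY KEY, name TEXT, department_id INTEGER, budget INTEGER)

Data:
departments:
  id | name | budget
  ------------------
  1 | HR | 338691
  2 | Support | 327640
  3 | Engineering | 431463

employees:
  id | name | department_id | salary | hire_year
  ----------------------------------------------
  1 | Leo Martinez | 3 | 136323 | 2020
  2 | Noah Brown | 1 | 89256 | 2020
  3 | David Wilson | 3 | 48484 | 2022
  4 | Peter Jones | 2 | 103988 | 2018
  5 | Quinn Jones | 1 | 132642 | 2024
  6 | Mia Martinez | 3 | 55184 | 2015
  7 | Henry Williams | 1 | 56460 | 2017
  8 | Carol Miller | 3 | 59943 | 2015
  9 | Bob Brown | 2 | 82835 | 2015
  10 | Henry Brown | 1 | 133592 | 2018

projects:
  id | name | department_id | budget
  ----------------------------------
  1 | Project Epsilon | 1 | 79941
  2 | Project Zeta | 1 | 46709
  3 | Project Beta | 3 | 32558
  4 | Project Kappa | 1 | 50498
SELECT name, department_id FROM employees WHERE department_id NOT IN (SELECT id FROM departments WHERE budget > 347883)

Execution result:
name | department_id
Noah Brown | 1
Peter Jones | 2
Quinn Jones | 1
Henry Williams | 1
Bob Brown | 2
Henry Brown | 1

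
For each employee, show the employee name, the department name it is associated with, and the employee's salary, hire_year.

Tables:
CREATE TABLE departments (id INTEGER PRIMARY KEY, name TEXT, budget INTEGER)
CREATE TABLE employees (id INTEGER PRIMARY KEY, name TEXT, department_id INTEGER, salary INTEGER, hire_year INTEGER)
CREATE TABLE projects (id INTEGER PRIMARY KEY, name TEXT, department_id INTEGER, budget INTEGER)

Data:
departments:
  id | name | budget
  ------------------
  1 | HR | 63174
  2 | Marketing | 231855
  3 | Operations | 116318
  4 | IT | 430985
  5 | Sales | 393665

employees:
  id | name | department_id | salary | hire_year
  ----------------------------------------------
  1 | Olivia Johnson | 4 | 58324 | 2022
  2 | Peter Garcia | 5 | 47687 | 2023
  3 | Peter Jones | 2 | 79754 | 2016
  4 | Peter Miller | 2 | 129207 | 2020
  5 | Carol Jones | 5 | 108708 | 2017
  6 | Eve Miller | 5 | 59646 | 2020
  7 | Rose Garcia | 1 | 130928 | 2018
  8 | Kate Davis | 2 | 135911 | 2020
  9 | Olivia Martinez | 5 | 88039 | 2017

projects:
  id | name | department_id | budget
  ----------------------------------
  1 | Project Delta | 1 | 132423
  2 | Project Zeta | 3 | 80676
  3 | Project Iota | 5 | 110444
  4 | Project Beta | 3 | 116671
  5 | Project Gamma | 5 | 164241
SELECT c.name, p.name AS department, c.salary, c.hire_year FROM employees c JOIN departments p ON c.department_id = p.id

Execution result:
name | department | salary | hire_year
Olivia Johnson | IT | 58324 | 2022
Peter Garcia | Sales | 47687 | 2023
Peter Jones | Marketing | 79754 | 2016
Peter Miller | Marketing | 129207 | 2020
Carol Jones | Sales | 108708 | 2017
Eve Miller | Sales | 59646 | 2020
Rose Garcia | HR | 130928 | 2018
Kate Davis | Marketing | 135911 | 2020
Olivia Martinez | Sales | 88039 | 2017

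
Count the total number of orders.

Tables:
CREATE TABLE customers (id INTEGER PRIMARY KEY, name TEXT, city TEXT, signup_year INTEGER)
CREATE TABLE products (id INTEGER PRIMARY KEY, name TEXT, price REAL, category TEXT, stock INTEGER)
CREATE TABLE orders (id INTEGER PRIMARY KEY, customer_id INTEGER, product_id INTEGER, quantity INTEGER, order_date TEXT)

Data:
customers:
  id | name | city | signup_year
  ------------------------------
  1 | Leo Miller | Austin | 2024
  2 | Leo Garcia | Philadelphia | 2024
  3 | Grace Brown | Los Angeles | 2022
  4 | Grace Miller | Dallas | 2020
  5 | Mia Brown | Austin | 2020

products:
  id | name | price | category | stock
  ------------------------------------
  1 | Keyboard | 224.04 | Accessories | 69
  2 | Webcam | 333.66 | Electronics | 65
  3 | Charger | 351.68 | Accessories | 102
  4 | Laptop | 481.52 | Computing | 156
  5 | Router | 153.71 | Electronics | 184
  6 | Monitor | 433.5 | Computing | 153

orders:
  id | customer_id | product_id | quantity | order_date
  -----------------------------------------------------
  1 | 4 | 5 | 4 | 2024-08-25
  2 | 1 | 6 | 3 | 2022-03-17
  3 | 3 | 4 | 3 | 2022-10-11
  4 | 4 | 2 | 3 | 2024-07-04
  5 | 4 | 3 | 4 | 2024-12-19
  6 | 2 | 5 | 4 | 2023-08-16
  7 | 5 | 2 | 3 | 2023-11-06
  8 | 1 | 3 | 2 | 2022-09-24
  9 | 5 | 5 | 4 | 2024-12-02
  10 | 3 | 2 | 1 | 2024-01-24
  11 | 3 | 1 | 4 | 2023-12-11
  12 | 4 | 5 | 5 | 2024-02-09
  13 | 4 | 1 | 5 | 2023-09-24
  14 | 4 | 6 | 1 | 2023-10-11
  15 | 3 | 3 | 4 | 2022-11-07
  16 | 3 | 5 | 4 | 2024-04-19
SELECT COUNT(*) FROM orders

Execution result:
16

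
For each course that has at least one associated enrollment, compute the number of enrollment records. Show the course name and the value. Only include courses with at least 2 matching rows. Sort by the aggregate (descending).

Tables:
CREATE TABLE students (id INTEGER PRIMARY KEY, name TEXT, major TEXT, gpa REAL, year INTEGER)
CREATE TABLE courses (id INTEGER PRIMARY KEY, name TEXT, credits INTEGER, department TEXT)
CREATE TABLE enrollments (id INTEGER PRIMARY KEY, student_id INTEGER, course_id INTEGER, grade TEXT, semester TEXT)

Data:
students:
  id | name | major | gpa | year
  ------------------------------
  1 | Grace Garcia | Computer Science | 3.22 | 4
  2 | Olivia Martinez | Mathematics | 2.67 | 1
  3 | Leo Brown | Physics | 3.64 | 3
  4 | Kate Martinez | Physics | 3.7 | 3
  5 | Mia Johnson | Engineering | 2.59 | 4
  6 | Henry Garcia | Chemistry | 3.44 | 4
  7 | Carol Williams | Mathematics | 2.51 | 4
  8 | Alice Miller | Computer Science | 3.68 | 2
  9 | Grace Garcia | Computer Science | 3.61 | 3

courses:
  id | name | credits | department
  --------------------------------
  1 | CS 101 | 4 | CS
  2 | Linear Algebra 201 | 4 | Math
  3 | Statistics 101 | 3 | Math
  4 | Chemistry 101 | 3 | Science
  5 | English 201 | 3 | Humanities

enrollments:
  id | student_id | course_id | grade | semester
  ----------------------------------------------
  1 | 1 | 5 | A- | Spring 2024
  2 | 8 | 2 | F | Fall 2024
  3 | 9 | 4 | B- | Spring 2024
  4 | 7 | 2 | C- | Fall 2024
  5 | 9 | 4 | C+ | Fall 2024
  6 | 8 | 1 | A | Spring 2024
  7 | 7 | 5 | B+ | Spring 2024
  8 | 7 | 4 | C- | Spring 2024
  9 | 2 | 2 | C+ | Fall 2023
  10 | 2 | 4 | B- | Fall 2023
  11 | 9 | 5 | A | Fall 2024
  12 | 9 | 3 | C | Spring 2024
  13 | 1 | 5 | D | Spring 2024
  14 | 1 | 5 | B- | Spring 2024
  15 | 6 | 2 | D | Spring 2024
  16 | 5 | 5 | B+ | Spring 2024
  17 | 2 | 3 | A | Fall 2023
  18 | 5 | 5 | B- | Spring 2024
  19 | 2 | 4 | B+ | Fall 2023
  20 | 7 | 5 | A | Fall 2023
SELECT p.name, COUNT(*) AS n FROM enrollments c JOIN courses p ON c.course_id = p.id GROUP BY p.id, p.name HAVING COUNT(*) >= 2 ORDER BY n DESC

Execution result:
name | n
English 201 | 8
Chemistry 101 | 5
Linear Algebra 201 | 4
Statistics 101 | 2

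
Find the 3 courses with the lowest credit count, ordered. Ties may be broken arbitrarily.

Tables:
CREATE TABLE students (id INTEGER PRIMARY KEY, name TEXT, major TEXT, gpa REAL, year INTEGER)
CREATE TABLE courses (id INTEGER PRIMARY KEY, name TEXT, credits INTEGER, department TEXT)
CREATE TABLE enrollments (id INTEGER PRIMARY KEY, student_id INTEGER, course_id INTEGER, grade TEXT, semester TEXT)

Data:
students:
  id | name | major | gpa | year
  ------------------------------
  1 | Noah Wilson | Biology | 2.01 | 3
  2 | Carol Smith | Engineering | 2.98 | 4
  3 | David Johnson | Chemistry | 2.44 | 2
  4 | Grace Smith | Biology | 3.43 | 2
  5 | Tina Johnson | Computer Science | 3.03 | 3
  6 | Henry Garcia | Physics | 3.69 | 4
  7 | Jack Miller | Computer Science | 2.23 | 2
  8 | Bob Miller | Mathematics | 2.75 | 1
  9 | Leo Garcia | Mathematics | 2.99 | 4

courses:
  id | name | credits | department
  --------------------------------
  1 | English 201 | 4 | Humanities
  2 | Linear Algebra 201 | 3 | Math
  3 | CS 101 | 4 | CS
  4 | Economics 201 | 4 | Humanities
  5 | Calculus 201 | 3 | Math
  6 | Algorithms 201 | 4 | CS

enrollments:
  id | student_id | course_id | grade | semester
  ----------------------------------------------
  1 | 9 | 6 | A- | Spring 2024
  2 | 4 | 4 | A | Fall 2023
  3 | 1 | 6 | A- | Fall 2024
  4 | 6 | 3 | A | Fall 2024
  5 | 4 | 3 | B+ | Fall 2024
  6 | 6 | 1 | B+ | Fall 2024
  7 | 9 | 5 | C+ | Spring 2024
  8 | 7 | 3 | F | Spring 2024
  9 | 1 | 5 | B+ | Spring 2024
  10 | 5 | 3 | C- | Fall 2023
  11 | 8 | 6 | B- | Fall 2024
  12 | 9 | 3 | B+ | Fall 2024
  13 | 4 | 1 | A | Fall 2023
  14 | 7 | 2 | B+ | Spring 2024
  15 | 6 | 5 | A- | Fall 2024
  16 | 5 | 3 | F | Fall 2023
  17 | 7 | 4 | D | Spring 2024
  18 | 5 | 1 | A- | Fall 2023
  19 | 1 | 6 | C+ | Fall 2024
SELECT name, credits FROM courses ORDER BY credits ASC LIMIT 3

Execution result:
name | credits
Linear Algebra 201 | 3
Calculus 201 | 3
English 201 | 4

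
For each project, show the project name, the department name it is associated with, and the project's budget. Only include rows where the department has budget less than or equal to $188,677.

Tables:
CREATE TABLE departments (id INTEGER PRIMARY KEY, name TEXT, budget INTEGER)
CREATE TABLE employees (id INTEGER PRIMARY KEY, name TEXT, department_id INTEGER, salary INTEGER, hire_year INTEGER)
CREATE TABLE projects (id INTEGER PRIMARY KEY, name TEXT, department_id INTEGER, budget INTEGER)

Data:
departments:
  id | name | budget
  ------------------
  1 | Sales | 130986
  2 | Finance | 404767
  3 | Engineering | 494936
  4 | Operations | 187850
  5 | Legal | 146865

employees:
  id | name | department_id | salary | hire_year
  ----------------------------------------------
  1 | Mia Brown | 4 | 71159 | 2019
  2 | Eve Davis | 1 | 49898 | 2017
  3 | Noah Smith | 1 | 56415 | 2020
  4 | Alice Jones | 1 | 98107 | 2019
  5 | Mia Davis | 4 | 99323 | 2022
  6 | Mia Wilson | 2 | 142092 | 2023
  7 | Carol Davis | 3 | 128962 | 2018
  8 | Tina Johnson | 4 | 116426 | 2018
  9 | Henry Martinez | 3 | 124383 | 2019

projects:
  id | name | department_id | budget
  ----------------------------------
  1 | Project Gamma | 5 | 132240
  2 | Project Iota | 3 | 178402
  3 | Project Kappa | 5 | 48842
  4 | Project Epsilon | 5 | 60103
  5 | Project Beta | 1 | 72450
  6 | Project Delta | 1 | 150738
SELECT c.name, p.name AS department, c.budget FROM projects c JOIN departments p ON c.department_id = p.id WHERE p.budget <= 188677

Execution result:
name | department | budget
Project Gamma | Legal | 132240
Project Kappa | Legal | 48842
Project Epsilon | Legal | 60103
Project Beta | Sales | 72450
Project Delta | Sales | 150738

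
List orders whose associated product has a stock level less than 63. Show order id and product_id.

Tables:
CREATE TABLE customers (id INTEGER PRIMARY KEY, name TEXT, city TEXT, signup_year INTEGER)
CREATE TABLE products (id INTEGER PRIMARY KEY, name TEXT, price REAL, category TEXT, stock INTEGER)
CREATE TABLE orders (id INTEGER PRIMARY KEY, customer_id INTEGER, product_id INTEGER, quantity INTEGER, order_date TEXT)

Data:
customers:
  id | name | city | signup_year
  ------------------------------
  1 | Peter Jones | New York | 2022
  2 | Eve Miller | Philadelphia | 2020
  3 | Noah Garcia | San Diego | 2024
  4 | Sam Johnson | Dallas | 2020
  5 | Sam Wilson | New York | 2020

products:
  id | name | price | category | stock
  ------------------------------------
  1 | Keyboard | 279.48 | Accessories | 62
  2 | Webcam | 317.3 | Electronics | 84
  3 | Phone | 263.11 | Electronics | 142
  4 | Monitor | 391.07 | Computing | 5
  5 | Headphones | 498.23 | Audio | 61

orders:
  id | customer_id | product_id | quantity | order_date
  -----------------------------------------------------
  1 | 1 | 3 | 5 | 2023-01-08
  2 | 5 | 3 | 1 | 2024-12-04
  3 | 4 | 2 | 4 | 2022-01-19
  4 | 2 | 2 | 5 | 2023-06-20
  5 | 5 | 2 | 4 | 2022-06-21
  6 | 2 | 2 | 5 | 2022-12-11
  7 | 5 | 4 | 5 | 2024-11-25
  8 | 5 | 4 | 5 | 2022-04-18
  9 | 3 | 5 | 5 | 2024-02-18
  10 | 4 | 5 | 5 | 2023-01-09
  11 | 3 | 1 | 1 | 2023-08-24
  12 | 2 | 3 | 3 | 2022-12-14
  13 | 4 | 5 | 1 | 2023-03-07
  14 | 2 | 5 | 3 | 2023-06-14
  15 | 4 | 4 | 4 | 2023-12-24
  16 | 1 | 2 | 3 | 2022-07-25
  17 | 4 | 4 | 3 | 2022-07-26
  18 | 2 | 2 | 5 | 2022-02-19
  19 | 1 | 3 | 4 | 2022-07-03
SELECT id, product_id FROM orders WHERE product_id IN (SELECT id FROM products WHERE stock < 63)

Execution result:
id | product_id
7 | 4
8 | 4
9 | 5
10 | 5
11 | 1
13 | 5
14 | 5
15 | 4
17 | 4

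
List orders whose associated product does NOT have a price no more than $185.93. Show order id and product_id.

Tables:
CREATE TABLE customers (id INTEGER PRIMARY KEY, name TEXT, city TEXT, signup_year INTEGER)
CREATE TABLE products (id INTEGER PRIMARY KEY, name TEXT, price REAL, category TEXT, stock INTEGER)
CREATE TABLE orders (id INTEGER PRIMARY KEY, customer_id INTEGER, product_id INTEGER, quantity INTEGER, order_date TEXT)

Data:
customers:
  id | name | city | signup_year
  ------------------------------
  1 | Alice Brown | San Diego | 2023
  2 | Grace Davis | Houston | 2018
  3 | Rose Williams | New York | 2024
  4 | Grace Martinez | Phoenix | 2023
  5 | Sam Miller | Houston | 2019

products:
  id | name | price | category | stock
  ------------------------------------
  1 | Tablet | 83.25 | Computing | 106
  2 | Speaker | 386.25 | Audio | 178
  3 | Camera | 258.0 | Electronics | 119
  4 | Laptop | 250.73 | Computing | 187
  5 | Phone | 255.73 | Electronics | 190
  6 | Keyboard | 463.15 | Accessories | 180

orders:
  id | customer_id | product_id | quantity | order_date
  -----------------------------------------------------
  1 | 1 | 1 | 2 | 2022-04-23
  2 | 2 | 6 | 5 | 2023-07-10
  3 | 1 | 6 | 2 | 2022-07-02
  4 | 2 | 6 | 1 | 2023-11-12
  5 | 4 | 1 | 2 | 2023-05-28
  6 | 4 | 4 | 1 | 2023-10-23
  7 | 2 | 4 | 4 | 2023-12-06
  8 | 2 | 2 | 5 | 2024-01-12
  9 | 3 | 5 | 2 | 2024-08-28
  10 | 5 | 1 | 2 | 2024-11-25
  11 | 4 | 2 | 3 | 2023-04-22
SELECT id, product_id FROM orders WHERE product_id NOT IN (SELECT id FROM products WHERE price <= 185.93)

Execution result:
id | product_id
2 | 6
3 | 6
4 | 6
6 | 4
7 | 4
8 | 2
9 | 5
11 | 2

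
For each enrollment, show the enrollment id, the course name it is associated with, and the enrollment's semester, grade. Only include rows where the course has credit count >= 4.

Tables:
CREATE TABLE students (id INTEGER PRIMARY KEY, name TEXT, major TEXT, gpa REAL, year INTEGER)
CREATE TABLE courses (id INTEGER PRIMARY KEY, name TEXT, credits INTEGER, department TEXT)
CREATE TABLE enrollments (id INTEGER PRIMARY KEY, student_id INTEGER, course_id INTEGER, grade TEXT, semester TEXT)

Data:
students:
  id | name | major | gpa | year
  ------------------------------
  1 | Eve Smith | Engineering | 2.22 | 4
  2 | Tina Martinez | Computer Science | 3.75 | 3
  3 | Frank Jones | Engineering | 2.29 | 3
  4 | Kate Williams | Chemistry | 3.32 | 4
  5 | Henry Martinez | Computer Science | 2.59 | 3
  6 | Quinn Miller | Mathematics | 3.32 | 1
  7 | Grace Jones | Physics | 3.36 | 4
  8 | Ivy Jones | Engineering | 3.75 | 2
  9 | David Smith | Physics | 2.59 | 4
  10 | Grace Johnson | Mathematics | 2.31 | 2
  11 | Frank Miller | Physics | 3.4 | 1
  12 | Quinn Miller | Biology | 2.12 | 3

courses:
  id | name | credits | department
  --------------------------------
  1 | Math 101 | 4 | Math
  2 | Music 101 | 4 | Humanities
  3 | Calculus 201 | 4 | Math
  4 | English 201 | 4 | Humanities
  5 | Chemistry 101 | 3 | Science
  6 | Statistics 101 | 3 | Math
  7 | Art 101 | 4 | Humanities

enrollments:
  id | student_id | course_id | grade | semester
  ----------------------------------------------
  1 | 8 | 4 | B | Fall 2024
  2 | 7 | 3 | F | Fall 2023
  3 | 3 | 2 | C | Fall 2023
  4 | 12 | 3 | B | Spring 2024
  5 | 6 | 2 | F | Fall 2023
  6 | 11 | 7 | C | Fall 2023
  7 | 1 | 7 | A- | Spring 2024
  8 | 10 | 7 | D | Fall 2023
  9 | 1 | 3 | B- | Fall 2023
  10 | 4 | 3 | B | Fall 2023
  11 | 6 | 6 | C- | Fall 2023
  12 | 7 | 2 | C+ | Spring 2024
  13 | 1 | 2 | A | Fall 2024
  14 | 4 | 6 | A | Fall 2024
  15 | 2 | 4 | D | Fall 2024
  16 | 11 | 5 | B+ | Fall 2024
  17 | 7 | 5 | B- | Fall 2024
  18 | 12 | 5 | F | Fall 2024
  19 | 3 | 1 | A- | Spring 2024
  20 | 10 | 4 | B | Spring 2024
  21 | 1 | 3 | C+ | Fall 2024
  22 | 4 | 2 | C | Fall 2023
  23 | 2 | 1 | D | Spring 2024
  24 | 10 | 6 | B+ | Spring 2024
SELECT c.id, p.name AS course, c.semester, c.grade FROM enrollments c JOIN courses p ON c.course_id = p.id WHERE p.credits >= 4

Execution result:
id | course | semester | grade
1 | English 201 | Fall 2024 | B
2 | Calculus 201 | Fall 2023 | F
3 | Music 101 | Fall 2023 | C
4 | Calculus 201 | Spring 2024 | B
5 | Music 101 | Fall 2023 | F
6 | Art 101 | Fall 2023 | C
7 | Art 101 | Spring 2024 | A-
8 | Art 101 | Fall 2023 | D
9 | Calculus 201 | Fall 2023 | B-
10 | Calculus 201 | Fall 2023 | B
12 | Music 101 | Spring 2024 | C+
13 | Music 101 | Fall 2024 | A
15 | English 201 | Fall 2024 | D
19 | Math 101 | Spring 2024 | A-
20 | English 201 | Spring 2024 | B
21 | Calculus 201 | Fall 2024 | C+
22 | Music 101 | Fall 2023 | C
23 | Math 101 | Spring 2024 | D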